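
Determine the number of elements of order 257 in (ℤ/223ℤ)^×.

0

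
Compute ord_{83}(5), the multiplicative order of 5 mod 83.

82

Since 5 ∈ (Z/83Z)^×, its order divides φ(83) = 83 − 1 = 82 = 2 · 41.
Divisors of 82: 1, 2, 41, 82.
Check 5^d mod 83 for each divisor in increasing order:
5^1 ≡ 5
5^2 ≡ 25
5^41 ≡ 82
5^82 ≡ 1
Hence ord(5) = 82.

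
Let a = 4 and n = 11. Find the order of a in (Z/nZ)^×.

By Lagrange's theorem, ord_11(4) divides φ(11) = 11 − 1 = 10 = 2 · 5.
Divisors of 10: 1, 2, 5, 10.
Check 4^d mod 11 for each divisor in increasing order:
4^1 ≡ 4 (mod 11)
4^2 ≡ 5 (mod 11)
4^5 ≡ 1 (mod 11) ✓
So ord_11(4) = 5.

5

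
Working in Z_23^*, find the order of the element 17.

22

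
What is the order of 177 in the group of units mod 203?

Since 177 ∈ (Z/203Z)^×, its order divides φ(203) = φ(7·29) = (7−1)·(29−1) = 6·28 = 168 = 2^3 · 3 · 7.
Divisors of 168: 1, 2, 3, 4, 6, 7, 8, 12, 14, 21, 24, 28, 42, 56, 84, 168.
Compute 177^d (mod 203) for the divisors d until we hit 1:
177^1 ≡ 177
177^2 ≡ 67
177^3 ≡ 85
177^4 ≡ 23
177^6 ≡ 120
177^7 ≡ 128
177^8 ≡ 123
177^12 ≡ 190
177^14 ≡ 144
177^21 ≡ 162
177^24 ≡ 169
177^28 ≡ 30
177^42 ≡ 57
177^56 ≡ 88
177^84 ≡ 1
So ord_203(177) = 84.

84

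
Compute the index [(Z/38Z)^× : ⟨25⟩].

2

By Lagrange's theorem, ord_38(25) divides φ(38) = φ(2)·φ(19) = 1·18 = 18 = 2 · 3^2.
Divisors of 18: 1, 2, 3, 6, 9, 18.
Compute 25^d (mod 38) for the divisors d until we hit 1:
25^1 ≡ 25
25^2 ≡ 17
25^3 ≡ 7
25^6 ≡ 11
25^9 ≡ 1
Thus |⟨25⟩| = ord(25) = 9.
The index is φ(38) / ord(25) = 18 / 9 = 2.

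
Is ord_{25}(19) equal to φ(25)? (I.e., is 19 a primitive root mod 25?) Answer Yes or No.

φ(25) = φ(5^2) = 5·(5−1) = 20 = 2^2 · 5.
19 is a primitive root mod 25 iff 19^(φ(25)/q) ≢ 1 for every prime q | φ(25), i.e. q ∈ {2, 5}.
19^10 ≡ 1 (mod 25)  [q = 2: ≡ 1 ✗]
19^4 ≡ 21 (mod 25)  [q = 5: ≢ 1 ✓]
19^10 ≡ 1 shows ord(19) | 10, strictly less than φ(25); not a primitive root.

No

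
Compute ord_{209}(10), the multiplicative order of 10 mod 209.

18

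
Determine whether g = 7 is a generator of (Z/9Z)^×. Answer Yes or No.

No

φ(9) = φ(3^2) = 3·(3−1) = 6 = 2 · 3.
It suffices to check that the order of 7 is not a proper divisor of 6: compute 7^(6/q) for q ∈ {2, 3}.
7^3 ≡ 1 (mod 9)  [q = 2: ≡ 1 ✗]
7^2 ≡ 4 (mod 9)  [q = 3: ≢ 1 ✓]
Since 7^3 ≡ 1, the order of 7 divides 3 < 6, so 7 is not a primitive root.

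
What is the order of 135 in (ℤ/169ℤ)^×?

By Lagrange's theorem, ord_169(135) divides φ(169) = φ(13^2) = 13·(13−1) = 156 = 2^2 · 3 · 13.
Divisors of 156: 1, 2, 3, 4, 6, 12, 13, 26, 39, 52, 78, 156.
Test each divisor d:
135^1 ≡ 135 (mod 169)
135^2 ≡ 142 (mod 169)
135^3 ≡ 73 (mod 169)
135^4 ≡ 53 (mod 169)
135^6 ≡ 90 (mod 169)
135^12 ≡ 157 (mod 169)
135^13 ≡ 70 (mod 169)
135^26 ≡ 168 (mod 169)
135^39 ≡ 99 (mod 169)
135^52 ≡ 1 (mod 169) ✓
The smallest such exponent is 52, so the order of 135 is 52.

52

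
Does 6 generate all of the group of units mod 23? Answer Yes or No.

φ(23) = 23 − 1 = 22 = 2 · 11.
Test 6^(22/q) mod 23 for each prime factor q of 22:
6^11 ≡ 1 (mod 23)  [q = 2: ≡ 1 ✗]
6^2 ≡ 13 (mod 23)  [q = 11: ≢ 1 ✓]
Since 6^11 ≡ 1, the order of 6 divides 11 < 22, so 6 is not a primitive root.

No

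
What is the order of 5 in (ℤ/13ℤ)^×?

4

Since 5 ∈ (Z/13Z)^×, its order divides φ(13) = 13 − 1 = 12 = 2^2 · 3.
Divisors of 12: 1, 2, 3, 4, 6, 12.
Evaluate successive powers at the divisors of 12:
5^1 ≡ 5 (mod 13)
5^2 ≡ 12 (mod 13)
5^3 ≡ 8 (mod 13)
5^4 ≡ 1 (mod 13) ✓
Therefore the multiplicative order of 5 modulo 13 is 4.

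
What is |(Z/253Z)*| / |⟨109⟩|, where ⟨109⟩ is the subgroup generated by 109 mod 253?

10

By Lagrange's theorem, ord_253(109) divides φ(253) = φ(11·23) = (11−1)·(23−1) = 10·22 = 220 = 2^2 · 5 · 11.
Divisors of 220: 1, 2, 4, 5, 10, 11, 20, 22, 44, 55, 110, 220.
Check 109^d mod 253 for each divisor in increasing order:
109^1 ≡ 109
109^2 ≡ 243
109^4 ≡ 100
109^5 ≡ 21
109^10 ≡ 188
109^11 ≡ 252
109^20 ≡ 177
109^22 ≡ 1
Thus |⟨109⟩| = ord(109) = 22.
Index = |(Z/253Z)^×| / |⟨109⟩| = 220 / 22 = 10.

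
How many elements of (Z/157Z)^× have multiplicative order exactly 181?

0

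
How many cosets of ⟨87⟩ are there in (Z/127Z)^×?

6

By Lagrange's theorem, ord_127(87) divides φ(127) = 127 − 1 = 126 = 2 · 3^2 · 7.
Divisors of 126: 1, 2, 3, 6, 7, 9, 14, 18, 21, 42, 63, 126.
Evaluate successive powers at the divisors of 126:
87^1 ≡ 87 (mod 127)
87^2 ≡ 76 (mod 127)
87^3 ≡ 8 (mod 127)
87^6 ≡ 64 (mod 127)
87^7 ≡ 107 (mod 127)
87^9 ≡ 4 (mod 127)
87^14 ≡ 19 (mod 127)
87^18 ≡ 16 (mod 127)
87^21 ≡ 1 (mod 127) ✓
So ord_127(87) = 21, hence |⟨87⟩| = 21.
The index is φ(127) / ord(87) = 126 / 21 = 6.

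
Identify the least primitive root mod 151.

φ(151) = 151 − 1 = 150 = 2 · 3 · 5^2.
Test candidates g = 2, 3, … against the prime factors q ∈ {2, 3, 5} of φ(151): g is a generator iff g^(150/q) ≢ 1 for every such q.
g = 2: 2^75 ≡ 1 — hits 1, so not a primitive root.
g = 3: 3^75 ≡ 150; 3^50 ≡ 1 — hits 1, so not a primitive root.
g = 4: 4^75 ≡ 1 — hits 1, so not a primitive root.
g = 5: 5^75 ≡ 1 — hits 1, so not a primitive root.
g = 6: 6^75 ≡ 150; 6^50 ≡ 32; 6^30 ≡ 59 — none is 1, so 6 is a primitive root.
So 6 is the smallest generator of (Z/151Z)^×.

6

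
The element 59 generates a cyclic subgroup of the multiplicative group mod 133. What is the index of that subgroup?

6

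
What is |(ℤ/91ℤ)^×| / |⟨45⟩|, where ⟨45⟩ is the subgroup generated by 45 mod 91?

6

By Lagrange's theorem, ord_91(45) divides φ(91) = φ(7·13) = (7−1)·(13−1) = 6·12 = 72 = 2^3 · 3^2.
Divisors of 72: 1, 2, 3, 4, 6, 8, 9, 12, 18, 24, 36, 72.
Check 45^d mod 91 for each divisor in increasing order:
45^1 ≡ 45 (mod 91)
45^2 ≡ 23 (mod 91)
45^3 ≡ 34 (mod 91)
45^4 ≡ 74 (mod 91)
45^6 ≡ 64 (mod 91)
45^8 ≡ 16 (mod 91)
45^9 ≡ 83 (mod 91)
45^12 ≡ 1 (mod 91) ✓
So ord_91(45) = 12, hence |⟨45⟩| = 12.
Index = |(Z/91Z)^×| / |⟨45⟩| = 72 / 12 = 6.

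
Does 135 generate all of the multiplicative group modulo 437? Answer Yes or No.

No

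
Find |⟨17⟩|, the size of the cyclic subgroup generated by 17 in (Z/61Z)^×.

By Lagrange's theorem, ord_61(17) divides φ(61) = 61 − 1 = 60 = 2^2 · 3 · 5.
Divisors of 60: 1, 2, 3, 4, 5, 6, 10, 12, 15, 20, 30, 60.
Test each divisor d:
17^1 ≡ 17 (mod 61)
17^2 ≡ 45 (mod 61)
17^3 ≡ 33 (mod 61)
17^4 ≡ 12 (mod 61)
17^5 ≡ 21 (mod 61)
17^6 ≡ 52 (mod 61)
17^10 ≡ 14 (mod 61)
17^12 ≡ 20 (mod 61)
17^15 ≡ 50 (mod 61)
17^20 ≡ 13 (mod 61)
17^30 ≡ 60 (mod 61)
17^60 ≡ 1 (mod 61) ✓
So ord_61(17) = 60.

60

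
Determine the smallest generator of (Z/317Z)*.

φ(317) = 317 − 1 = 316 = 2^2 · 79.
Test candidates g = 2, 3, … against the prime factors q ∈ {2, 79} of φ(317): g is a generator iff g^(316/q) ≢ 1 for every such q.
g = 2: 2^158 ≡ 316; 2^4 ≡ 16 — none is 1, so 2 is a primitive root.
So 2 is the smallest generator of (Z/317Z)^×.

2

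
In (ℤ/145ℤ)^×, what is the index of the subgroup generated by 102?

4

The order of 102 must divide φ(145) = φ(5·29) = (5−1)·(29−1) = 4·28 = 112 = 2^4 · 7.
Divisors of 112: 1, 2, 4, 7, 8, 14, 16, 28, 56, 112.
Evaluate successive powers at the divisors of 112:
102^1 ≡ 102
102^2 ≡ 109
102^4 ≡ 136
102^7 ≡ 133
102^8 ≡ 81
102^14 ≡ 144
102^16 ≡ 36
102^28 ≡ 1
Thus |⟨102⟩| = ord(102) = 28.
[(Z/145Z)^× : ⟨102⟩] = 112/28 = 4.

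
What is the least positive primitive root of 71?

7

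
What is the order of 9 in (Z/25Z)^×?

10

Since 9 ∈ (Z/25Z)^×, its order divides φ(25) = φ(5^2) = 5·(5−1) = 20 = 2^2 · 5.
Divisors of 20: 1, 2, 4, 5, 10, 20.
Test each divisor d:
9^1 ≡ 9
9^2 ≡ 6
9^4 ≡ 11
9^5 ≡ 24
9^10 ≡ 1
So ord_25(9) = 10.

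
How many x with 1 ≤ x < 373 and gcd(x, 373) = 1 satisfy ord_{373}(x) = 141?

φ(373) = 373 − 1 = 372 = 2^2 · 3 · 31.
In a cyclic group of order 372, there are φ(d) elements of order d for each divisor d of 372, and zero for non-divisors.
141 does not divide 372, so no element of (Z/373Z)^× has order 141.

0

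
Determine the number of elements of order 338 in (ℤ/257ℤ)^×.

φ(257) = 257 − 1 = 256 = 2^8.
Since (Z/257Z)^× is cyclic of order 256, the number of elements of order d is φ(d) when d | 256 and 0 otherwise.
Since 338 ∤ 256, the count is 0.

0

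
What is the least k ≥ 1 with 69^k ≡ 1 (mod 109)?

Since 69 ∈ (Z/109Z)^×, its order divides φ(109) = 109 − 1 = 108 = 2^2 · 3^3.
Divisors of 108: 1, 2, 3, 4, 6, 9, 12, 18, 27, 36, 54, 108.
Test each divisor d:
69^1 ≡ 69
69^2 ≡ 74
69^3 ≡ 92
69^4 ≡ 26
69^6 ≡ 71
69^9 ≡ 101
69^12 ≡ 27
69^18 ≡ 64
69^27 ≡ 33
69^36 ≡ 63
69^54 ≡ 108
69^108 ≡ 1
Hence ord(69) = 108.

108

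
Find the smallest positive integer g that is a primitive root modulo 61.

φ(61) = 61 − 1 = 60 = 2^2 · 3 · 5.
g is a primitive root iff g^(60/q) ≢ 1 (mod 61) for each prime q ∈ {2, 3, 5}.
g = 2: 2^30 ≡ 60; 2^20 ≡ 47; 2^12 ≡ 9 — none is 1, so 2 is a primitive root.
Hence the least primitive root of 61 is 2.

2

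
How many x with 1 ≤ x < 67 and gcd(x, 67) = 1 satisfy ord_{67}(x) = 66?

20

φ(67) = 67 − 1 = 66 = 2 · 3 · 11.
Since (Z/67Z)^× is cyclic of order 66, the number of elements of order d is φ(d) when d | 66 and 0 otherwise.
66 = 2 · 3 · 11 divides 66, and φ(66) = 20.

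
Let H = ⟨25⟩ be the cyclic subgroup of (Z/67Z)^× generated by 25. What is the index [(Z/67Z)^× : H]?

6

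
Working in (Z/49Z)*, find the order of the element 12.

Since 12 ∈ (Z/49Z)^×, its order divides φ(49) = φ(7^2) = 7·(7−1) = 42 = 2 · 3 · 7.
Divisors of 42: 1, 2, 3, 6, 7, 14, 21, 42.
Check 12^d mod 49 for each divisor in increasing order:
12^1 ≡ 12 (mod 49)
12^2 ≡ 46 (mod 49)
12^3 ≡ 13 (mod 49)
12^6 ≡ 22 (mod 49)
12^7 ≡ 19 (mod 49)
12^14 ≡ 18 (mod 49)
12^21 ≡ 48 (mod 49)
12^42 ≡ 1 (mod 49) ✓
The smallest such exponent is 42, so the order of 12 is 42.

42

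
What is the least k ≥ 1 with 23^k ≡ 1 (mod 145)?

28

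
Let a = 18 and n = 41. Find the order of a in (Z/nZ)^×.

5

The order of 18 must divide φ(41) = 41 − 1 = 40 = 2^3 · 5.
Divisors of 40: 1, 2, 4, 5, 8, 10, 20, 40.
Evaluate successive powers at the divisors of 40:
18^1 ≡ 18 (mod 41)
18^2 ≡ 37 (mod 41)
18^4 ≡ 16 (mod 41)
18^5 ≡ 1 (mod 41) ✓
Therefore the multiplicative order of 18 modulo 41 is 5.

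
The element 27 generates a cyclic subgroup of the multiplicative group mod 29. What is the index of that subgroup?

By Lagrange's theorem, ord_29(27) divides φ(29) = 29 − 1 = 28 = 2^2 · 7.
Divisors of 28: 1, 2, 4, 7, 14, 28.
Compute 27^d (mod 29) for the divisors d until we hit 1:
27^1 ≡ 27 (mod 29)
27^2 ≡ 4 (mod 29)
27^4 ≡ 16 (mod 29)
27^7 ≡ 17 (mod 29)
27^14 ≡ 28 (mod 29)
27^28 ≡ 1 (mod 29) ✓
Thus |⟨27⟩| = ord(27) = 28.
The index is φ(29) / ord(27) = 28 / 28 = 1.

1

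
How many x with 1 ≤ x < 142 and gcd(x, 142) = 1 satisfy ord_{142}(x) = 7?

φ(142) = φ(2)·φ(71) = 1·70 = 70 = 2 · 5 · 7.
In a cyclic group of order 70, there are φ(d) elements of order d for each divisor d of 70, and zero for non-divisors.
7 | 70, and φ(7) = 7 − 1 = 6.

6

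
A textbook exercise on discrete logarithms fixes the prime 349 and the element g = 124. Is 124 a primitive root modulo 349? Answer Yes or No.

No

φ(349) = 349 − 1 = 348 = 2^2 · 3 · 29.
Test 124^(348/q) mod 349 for each prime factor q of 348:
124^174 ≡ 1 (mod 349)  [q = 2: ≡ 1 ✗]
124^116 ≡ 122 (mod 349)  [q = 3: ≢ 1 ✓]
124^12 ≡ 31 (mod 349)  [q = 29: ≢ 1 ✓]
The check at q = 2 fails, so 124 generates a proper subgroup.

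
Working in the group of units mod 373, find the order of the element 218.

ord(218) | φ(373) = 373 − 1 = 372 = 2^2 · 3 · 31.
Divisors of 372: 1, 2, 3, 4, 6, 12, 31, 62, 93, 124, 186, 372.
Compute 218^d (mod 373) for the divisors d until we hit 1:
218^1 ≡ 218 (mod 373)
218^2 ≡ 153 (mod 373)
218^3 ≡ 157 (mod 373)
218^4 ≡ 283 (mod 373)
218^6 ≡ 31 (mod 373)
218^12 ≡ 215 (mod 373)
218^31 ≡ 304 (mod 373)
218^62 ≡ 285 (mod 373)
218^93 ≡ 104 (mod 373)
218^124 ≡ 284 (mod 373)
218^186 ≡ 372 (mod 373)
218^372 ≡ 1 (mod 373) ✓
Hence ord(218) = 372.

372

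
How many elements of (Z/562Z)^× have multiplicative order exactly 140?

48

φ(562) = φ(2)·φ(281) = 1·280 = 280 = 2^3 · 5 · 7.
(Z/562Z)^× is cyclic (|G| = 280); a cyclic group of order m has exactly φ(d) elements of each order d | m, and none otherwise.
140 = 2^2 · 5 · 7 divides 280, and φ(140) = 48.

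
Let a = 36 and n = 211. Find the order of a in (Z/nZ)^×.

105

Since 36 ∈ (Z/211Z)^×, its order divides φ(211) = 211 − 1 = 210 = 2 · 3 · 5 · 7.
Divisors of 210: 1, 2, 3, 5, 6, 7, 10, 14, 15, 21, 30, 35, 42, 70, 105, 210.
Test each divisor d:
36^1 ≡ 36 (mod 211)
36^2 ≡ 30 (mod 211)
36^3 ≡ 25 (mod 211)
36^5 ≡ 117 (mod 211)
36^6 ≡ 203 (mod 211)
36^7 ≡ 134 (mod 211)
36^10 ≡ 185 (mod 211)
36^14 ≡ 21 (mod 211)
36^15 ≡ 123 (mod 211)
36^21 ≡ 71 (mod 211)
36^30 ≡ 148 (mod 211)
36^35 ≡ 14 (mod 211)
36^42 ≡ 188 (mod 211)
36^70 ≡ 196 (mod 211)
36^105 ≡ 1 (mod 211) ✓
The smallest such exponent is 105, so the order of 36 is 105.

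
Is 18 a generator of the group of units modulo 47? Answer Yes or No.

φ(47) = 47 − 1 = 46 = 2 · 23.
18 is a primitive root mod 47 iff 18^(φ(47)/q) ≢ 1 for every prime q | φ(47), i.e. q ∈ {2, 23}.
18^23 ≡ 1 (mod 47)  [q = 2: ≡ 1 ✗]
18^2 ≡ 42 (mod 47)  [q = 23: ≢ 1 ✓]
18^23 ≡ 1 shows ord(18) | 23, strictly less than φ(47); not a primitive root.

No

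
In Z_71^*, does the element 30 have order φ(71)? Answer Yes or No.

No

φ(71) = 71 − 1 = 70 = 2 · 5 · 7.
An element g generates (Z/71Z)^× iff g^(70/q) ≢ 1 (mod 71) for each prime q ∈ {2, 5, 7}.
30^35 ≡ 1 (mod 71)  [q = 2: ≡ 1 ✗]
30^14 ≡ 1 (mod 71)  [q = 5: ≡ 1 ✗]
30^10 ≡ 20 (mod 71)  [q = 7: ≢ 1 ✓]
The check at q = 2 fails, so 30 generates a proper subgroup.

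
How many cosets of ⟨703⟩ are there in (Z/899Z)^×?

4

The order of 703 must divide φ(899) = φ(29·31) = (29−1)·(31−1) = 28·30 = 840 = 2^3 · 3 · 5 · 7.
Divisors of 840: 1, 2, 3, 4, 5, 6, 7, 8, 10, 12, 14, 15, 20, 21, 24, 28, 30, 35, 40, 42, 56, 60, 70, 84, 105, 120, 140, 168, 210, 280, 420, 840.
Compute 703^d (mod 899) for the divisors d until we hit 1:
703^1 ≡ 703 (mod 899)
703^2 ≡ 658 (mod 899)
703^3 ≡ 488 (mod 899)
703^4 ≡ 545 (mod 899)
703^5 ≡ 161 (mod 899)
703^6 ≡ 808 (mod 899)
703^7 ≡ 755 (mod 899)
703^8 ≡ 355 (mod 899)
703^10 ≡ 749 (mod 899)
703^12 ≡ 190 (mod 899)
703^14 ≡ 59 (mod 899)
703^15 ≡ 123 (mod 899)
703^20 ≡ 25 (mod 899)
703^21 ≡ 494 (mod 899)
703^24 ≡ 140 (mod 899)
703^28 ≡ 784 (mod 899)
703^30 ≡ 745 (mod 899)
703^35 ≡ 378 (mod 899)
703^40 ≡ 625 (mod 899)
703^42 ≡ 407 (mod 899)
703^56 ≡ 639 (mod 899)
703^60 ≡ 342 (mod 899)
703^70 ≡ 842 (mod 899)
703^84 ≡ 233 (mod 899)
703^105 ≡ 30 (mod 899)
703^120 ≡ 94 (mod 899)
703^140 ≡ 552 (mod 899)
703^168 ≡ 349 (mod 899)
703^210 ≡ 1 (mod 899) ✓
So ord_899(703) = 210, hence |⟨703⟩| = 210.
The index is φ(899) / ord(703) = 840 / 210 = 4.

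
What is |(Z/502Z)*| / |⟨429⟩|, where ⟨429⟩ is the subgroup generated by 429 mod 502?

1

ord(429) | φ(502) = φ(2)·φ(251) = 1·250 = 250 = 2 · 5^3.
Divisors of 250: 1, 2, 5, 10, 25, 50, 125, 250.
Test each divisor d:
429^1 ≡ 429 (mod 502)
429^2 ≡ 309 (mod 502)
429^5 ≡ 157 (mod 502)
429^10 ≡ 51 (mod 502)
429^25 ≡ 231 (mod 502)
429^50 ≡ 149 (mod 502)
429^125 ≡ 501 (mod 502)
429^250 ≡ 1 (mod 502) ✓
The order of 429 is 250, so the subgroup it generates has 250 elements.
Index = |(Z/502Z)^×| / |⟨429⟩| = 250 / 250 = 1.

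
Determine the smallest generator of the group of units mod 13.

2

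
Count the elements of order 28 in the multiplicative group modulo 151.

0

φ(151) = 151 − 1 = 150 = 2 · 3 · 5^2.
Since (Z/151Z)^× is cyclic of order 150, the number of elements of order d is φ(d) when d | 150 and 0 otherwise.
Here 150 is not a multiple of 28, so there are no elements of order 28.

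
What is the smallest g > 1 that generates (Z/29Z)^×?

2

φ(29) = 29 − 1 = 28 = 2^2 · 7.
g is a primitive root iff g^(28/q) ≢ 1 (mod 29) for each prime q ∈ {2, 7}.
g = 2: 2^14 ≡ 28; 2^4 ≡ 16 — none is 1, so 2 is a primitive root.
So 2 is the smallest generator of (Z/29Z)^×.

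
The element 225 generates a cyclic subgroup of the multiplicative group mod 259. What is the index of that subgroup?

Since 225 ∈ (Z/259Z)^×, its order divides φ(259) = φ(7·37) = (7−1)·(37−1) = 6·36 = 216 = 2^3 · 3^3.
Divisors of 216: 1, 2, 3, 4, 6, 8, 9, 12, 18, 24, 27, 36, 54, 72, 108, 216.
Compute 225^d (mod 259) for the divisors d until we hit 1:
225^1 ≡ 225
225^2 ≡ 120
225^3 ≡ 64
225^4 ≡ 155
225^6 ≡ 211
225^8 ≡ 197
225^9 ≡ 36
225^12 ≡ 232
225^18 ≡ 1
Thus |⟨225⟩| = ord(225) = 18.
[(Z/259Z)^× : ⟨225⟩] = 216/18 = 12.

12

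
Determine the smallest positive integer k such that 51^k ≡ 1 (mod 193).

Since 51 ∈ (Z/193Z)^×, its order divides φ(193) = 193 − 1 = 192 = 2^6 · 3.
Divisors of 192: 1, 2, 3, 4, 6, 8, 12, 16, 24, 32, 48, 64, 96, 192.
Compute 51^d (mod 193) for the divisors d until we hit 1:
51^1 ≡ 51
51^2 ≡ 92
51^3 ≡ 60
51^4 ≡ 165
51^6 ≡ 126
51^8 ≡ 12
51^12 ≡ 50
51^16 ≡ 144
51^24 ≡ 184
51^32 ≡ 85
51^48 ≡ 81
51^64 ≡ 84
51^96 ≡ 192
51^192 ≡ 1
So ord_193(51) = 192.

192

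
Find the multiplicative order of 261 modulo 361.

342

ord(261) | φ(361) = φ(19^2) = 19·(19−1) = 342 = 2 · 3^2 · 19.
Divisors of 342: 1, 2, 3, 6, 9, 18, 19, 38, 57, 114, 171, 342.
Test each divisor d:
261^1 ≡ 261 (mod 361)
261^2 ≡ 253 (mod 361)
261^3 ≡ 331 (mod 361)
261^6 ≡ 178 (mod 361)
261^9 ≡ 75 (mod 361)
261^18 ≡ 210 (mod 361)
261^19 ≡ 299 (mod 361)
261^38 ≡ 234 (mod 361)
261^57 ≡ 293 (mod 361)
261^114 ≡ 292 (mod 361)
261^171 ≡ 360 (mod 361)
261^342 ≡ 1 (mod 361) ✓
Therefore the multiplicative order of 261 modulo 361 is 342.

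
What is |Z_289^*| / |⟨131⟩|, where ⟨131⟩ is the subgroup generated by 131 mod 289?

17

ord(131) | φ(289) = φ(17^2) = 17·(17−1) = 272 = 2^4 · 17.
Divisors of 272: 1, 2, 4, 8, 16, 17, 34, 68, 136, 272.
Test each divisor d:
131^1 ≡ 131
131^2 ≡ 110
131^4 ≡ 251
131^8 ≡ 288
131^16 ≡ 1
Thus |⟨131⟩| = ord(131) = 16.
[(Z/289Z)^× : ⟨131⟩] = 272/16 = 17.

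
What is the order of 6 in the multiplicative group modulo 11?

10

By Lagrange's theorem, ord_11(6) divides φ(11) = 11 − 1 = 10 = 2 · 5.
Divisors of 10: 1, 2, 5, 10.
Check 6^d mod 11 for each divisor in increasing order:
6^1 ≡ 6 (mod 11)
6^2 ≡ 3 (mod 11)
6^5 ≡ 10 (mod 11)
6^10 ≡ 1 (mod 11) ✓
So ord_11(6) = 10.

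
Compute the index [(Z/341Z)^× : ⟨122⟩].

By Lagrange's theorem, ord_341(122) divides φ(341) = φ(11·31) = (11−1)·(31−1) = 10·30 = 300 = 2^2 · 3 · 5^2.
Divisors of 300: 1, 2, 3, 4, 5, 6, 10, 12, 15, 20, 25, 30, 50, 60, 75, 100, 150, 300.
Test each divisor d:
122^1 ≡ 122
122^2 ≡ 221
122^3 ≡ 23
122^4 ≡ 78
122^5 ≡ 309
122^6 ≡ 188
122^10 ≡ 1
Thus |⟨122⟩| = ord(122) = 10.
Index = |(Z/341Z)^×| / |⟨122⟩| = 300 / 10 = 30.

30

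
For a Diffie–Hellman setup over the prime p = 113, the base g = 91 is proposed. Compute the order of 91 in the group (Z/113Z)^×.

56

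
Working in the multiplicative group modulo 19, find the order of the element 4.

ord(4) | φ(19) = 19 − 1 = 18 = 2 · 3^2.
Divisors of 18: 1, 2, 3, 6, 9, 18.
Evaluate successive powers at the divisors of 18:
4^1 ≡ 4 (mod 19)
4^2 ≡ 16 (mod 19)
4^3 ≡ 7 (mod 19)
4^6 ≡ 11 (mod 19)
4^9 ≡ 1 (mod 19) ✓
Hence ord(4) = 9.

9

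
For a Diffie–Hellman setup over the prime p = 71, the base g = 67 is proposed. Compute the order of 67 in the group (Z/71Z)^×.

ord(67) | φ(71) = 71 − 1 = 70 = 2 · 5 · 7.
Divisors of 70: 1, 2, 5, 7, 10, 14, 35, 70.
Evaluate successive powers at the divisors of 70:
67^1 ≡ 67 (mod 71)
67^2 ≡ 16 (mod 71)
67^5 ≡ 41 (mod 71)
67^7 ≡ 17 (mod 71)
67^10 ≡ 48 (mod 71)
67^14 ≡ 5 (mod 71)
67^35 ≡ 70 (mod 71)
67^70 ≡ 1 (mod 71) ✓
Therefore the multiplicative order of 67 modulo 71 is 70.

70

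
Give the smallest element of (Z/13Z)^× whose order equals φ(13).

φ(13) = 13 − 1 = 12 = 2^2 · 3.
g is a primitive root iff g^(12/q) ≢ 1 (mod 13) for each prime q ∈ {2, 3}.
g = 2: 2^6 ≡ 12; 2^4 ≡ 3 — none is 1, so 2 is a primitive root.
Hence the least primitive root of 13 is 2.

2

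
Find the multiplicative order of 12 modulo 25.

The order of 12 must divide φ(25) = φ(5^2) = 5·(5−1) = 20 = 2^2 · 5.
Divisors of 20: 1, 2, 4, 5, 10, 20.
Check 12^d mod 25 for each divisor in increasing order:
12^1 ≡ 12 (mod 25)
12^2 ≡ 19 (mod 25)
12^4 ≡ 11 (mod 25)
12^5 ≡ 7 (mod 25)
12^10 ≡ 24 (mod 25)
12^20 ≡ 1 (mod 25) ✓
Hence ord(12) = 20.

20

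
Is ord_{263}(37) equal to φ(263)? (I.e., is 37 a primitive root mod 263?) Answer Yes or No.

No

φ(263) = 263 − 1 = 262 = 2 · 131.
Test 37^(262/q) mod 263 for each prime factor q of 262:
37^131 ≡ 1 (mod 263)  [q = 2: ≡ 1 ✗]
37^2 ≡ 54 (mod 263)  [q = 131: ≢ 1 ✓]
37^131 ≡ 1 shows ord(37) | 131, strictly less than φ(263); not a primitive root.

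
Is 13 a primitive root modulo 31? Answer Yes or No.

Yes

φ(31) = 31 − 1 = 30 = 2 · 3 · 5.
13 is a primitive root mod 31 iff 13^(φ(31)/q) ≢ 1 for every prime q | φ(31), i.e. q ∈ {2, 3, 5}.
13^15 ≡ 30 (mod 31)  [q = 2: ≢ 1 ✓]
13^10 ≡ 5 (mod 31)  [q = 3: ≢ 1 ✓]
13^6 ≡ 16 (mod 31)  [q = 5: ≢ 1 ✓]
All checks pass, so 13 has order 30 and is a primitive root modulo 31.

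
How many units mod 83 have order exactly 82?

φ(83) = 83 − 1 = 82 = 2 · 41.
Since (Z/83Z)^× is cyclic of order 82, the number of elements of order d is φ(d) when d | 82 and 0 otherwise.
82 = 2 · 41 divides 82, and φ(82) = 40.

40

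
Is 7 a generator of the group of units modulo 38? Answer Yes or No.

No

φ(38) = φ(2)·φ(19) = 1·18 = 18 = 2 · 3^2.
Test 7^(18/q) mod 38 for each prime factor q of 18:
7^9 ≡ 1 (mod 38)  [q = 2: ≡ 1 ✗]
7^6 ≡ 1 (mod 38)  [q = 3: ≡ 1 ✗]
The check at q = 2 fails, so 7 generates a proper subgroup.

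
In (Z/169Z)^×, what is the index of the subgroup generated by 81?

4

By Lagrange's theorem, ord_169(81) divides φ(169) = φ(13^2) = 13·(13−1) = 156 = 2^2 · 3 · 13.
Divisors of 156: 1, 2, 3, 4, 6, 12, 13, 26, 39, 52, 78, 156.
Compute 81^d (mod 169) for the divisors d until we hit 1:
81^1 ≡ 81
81^2 ≡ 139
81^3 ≡ 105
81^4 ≡ 55
81^6 ≡ 40
81^12 ≡ 79
81^13 ≡ 146
81^26 ≡ 22
81^39 ≡ 1
The order of 81 is 39, so the subgroup it generates has 39 elements.
[(Z/169Z)^× : ⟨81⟩] = 156/39 = 4.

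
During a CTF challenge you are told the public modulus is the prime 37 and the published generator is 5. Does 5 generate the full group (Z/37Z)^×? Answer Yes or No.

φ(37) = 37 − 1 = 36 = 2^2 · 3^2.
5 is a primitive root mod 37 iff 5^(φ(37)/q) ≢ 1 for every prime q | φ(37), i.e. q ∈ {2, 3}.
5^18 ≡ 36 (mod 37)  [q = 2: ≢ 1 ✓]
5^12 ≡ 10 (mod 37)  [q = 3: ≢ 1 ✓]
All checks pass, so 5 has order 36 and is a primitive root modulo 37.

Yes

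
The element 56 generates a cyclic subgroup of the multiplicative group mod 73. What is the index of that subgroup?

The order of 56 must divide φ(73) = 73 − 1 = 72 = 2^3 · 3^2.
Divisors of 72: 1, 2, 3, 4, 6, 8, 9, 12, 18, 24, 36, 72.
Evaluate successive powers at the divisors of 72:
56^1 ≡ 56
56^2 ≡ 70
56^3 ≡ 51
56^4 ≡ 9
56^6 ≡ 46
56^8 ≡ 8
56^9 ≡ 10
56^12 ≡ 72
56^18 ≡ 27
56^24 ≡ 1
So ord_73(56) = 24, hence |⟨56⟩| = 24.
The index is φ(73) / ord(56) = 72 / 24 = 3.

3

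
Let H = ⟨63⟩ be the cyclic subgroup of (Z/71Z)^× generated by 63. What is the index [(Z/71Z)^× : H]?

1

Since 63 ∈ (Z/71Z)^×, its order divides φ(71) = 71 − 1 = 70 = 2 · 5 · 7.
Divisors of 70: 1, 2, 5, 7, 10, 14, 35, 70.
Test each divisor d:
63^1 ≡ 63
63^2 ≡ 64
63^5 ≡ 34
63^7 ≡ 46
63^10 ≡ 20
63^14 ≡ 57
63^35 ≡ 70
63^70 ≡ 1
So ord_71(63) = 70, hence |⟨63⟩| = 70.
[(Z/71Z)^× : ⟨63⟩] = 70/70 = 1.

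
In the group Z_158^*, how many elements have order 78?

24

φ(158) = φ(2)·φ(79) = 1·78 = 78 = 2 · 3 · 13.
Since (Z/158Z)^× is cyclic of order 78, the number of elements of order d is φ(d) when d | 78 and 0 otherwise.
78 = 2 · 3 · 13 divides 78, and φ(78) = 24.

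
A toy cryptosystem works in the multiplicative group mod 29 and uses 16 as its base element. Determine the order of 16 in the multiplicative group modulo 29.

7

The order of 16 must divide φ(29) = 29 − 1 = 28 = 2^2 · 7.
Divisors of 28: 1, 2, 4, 7, 14, 28.
Test each divisor d:
16^1 ≡ 16 (mod 29)
16^2 ≡ 24 (mod 29)
16^4 ≡ 25 (mod 29)
16^7 ≡ 1 (mod 29) ✓
The smallest such exponent is 7, so the order of 16 is 7.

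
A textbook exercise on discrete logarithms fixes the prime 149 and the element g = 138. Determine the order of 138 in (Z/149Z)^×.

148

By Lagrange's theorem, ord_149(138) divides φ(149) = 149 − 1 = 148 = 2^2 · 37.
Divisors of 148: 1, 2, 4, 37, 74, 148.
Evaluate successive powers at the divisors of 148:
138^1 ≡ 138 (mod 149)
138^2 ≡ 121 (mod 149)
138^4 ≡ 39 (mod 149)
138^37 ≡ 44 (mod 149)
138^74 ≡ 148 (mod 149)
138^148 ≡ 1 (mod 149) ✓
The smallest such exponent is 148, so the order of 138 is 148.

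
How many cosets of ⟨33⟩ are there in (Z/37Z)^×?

4

The order of 33 must divide φ(37) = 37 − 1 = 36 = 2^2 · 3^2.
Divisors of 36: 1, 2, 3, 4, 6, 9, 12, 18, 36.
Evaluate successive powers at the divisors of 36:
33^1 ≡ 33 (mod 37)
33^2 ≡ 16 (mod 37)
33^3 ≡ 10 (mod 37)
33^4 ≡ 34 (mod 37)
33^6 ≡ 26 (mod 37)
33^9 ≡ 1 (mod 37) ✓
The order of 33 is 9, so the subgroup it generates has 9 elements.
Index = |(Z/37Z)^×| / |⟨33⟩| = 36 / 9 = 4.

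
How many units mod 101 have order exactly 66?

φ(101) = 101 − 1 = 100 = 2^2 · 5^2.
Since (Z/101Z)^× is cyclic of order 100, the number of elements of order d is φ(d) when d | 100 and 0 otherwise.
Here 100 is not a multiple of 66, so there are no elements of order 66.

0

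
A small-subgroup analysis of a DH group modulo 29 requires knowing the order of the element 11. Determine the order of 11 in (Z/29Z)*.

ord(11) | φ(29) = 29 − 1 = 28 = 2^2 · 7.
Divisors of 28: 1, 2, 4, 7, 14, 28.
Check 11^d mod 29 for each divisor in increasing order:
11^1 ≡ 11 (mod 29)
11^2 ≡ 5 (mod 29)
11^4 ≡ 25 (mod 29)
11^7 ≡ 12 (mod 29)
11^14 ≡ 28 (mod 29)
11^28 ≡ 1 (mod 29) ✓
So ord_29(11) = 28.

28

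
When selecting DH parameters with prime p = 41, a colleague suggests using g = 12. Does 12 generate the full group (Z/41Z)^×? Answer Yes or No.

φ(41) = 41 − 1 = 40 = 2^3 · 5.
12 is a primitive root mod 41 iff 12^(φ(41)/q) ≢ 1 for every prime q | φ(41), i.e. q ∈ {2, 5}.
12^20 ≡ 40 (mod 41)  [q = 2: ≢ 1 ✓]
12^8 ≡ 18 (mod 41)  [q = 5: ≢ 1 ✓]
Every test exponent gives a nontrivial residue, hence 12 generates the full group.

Yes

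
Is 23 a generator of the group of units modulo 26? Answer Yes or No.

No

φ(26) = φ(2)·φ(13) = 1·12 = 12 = 2^2 · 3.
An element g generates (Z/26Z)^× iff g^(12/q) ≢ 1 (mod 26) for each prime q ∈ {2, 3}.
23^6 ≡ 1 (mod 26)  [q = 2: ≡ 1 ✗]
23^4 ≡ 3 (mod 26)  [q = 3: ≢ 1 ✓]
Since 23^6 ≡ 1, the order of 23 divides 6 < 12, so 23 is not a primitive root.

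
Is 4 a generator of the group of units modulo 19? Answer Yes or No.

φ(19) = 19 − 1 = 18 = 2 · 3^2.
4 is a primitive root mod 19 iff 4^(φ(19)/q) ≢ 1 for every prime q | φ(19), i.e. q ∈ {2, 3}.
4^9 ≡ 1 (mod 19)  [q = 2: ≡ 1 ✗]
4^6 ≡ 11 (mod 19)  [q = 3: ≢ 1 ✓]
4^9 ≡ 1 shows ord(4) | 9, strictly less than φ(19); not a primitive root.

No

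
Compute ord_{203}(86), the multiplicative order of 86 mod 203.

6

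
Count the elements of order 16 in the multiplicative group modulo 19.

φ(19) = 19 − 1 = 18 = 2 · 3^2.
(Z/19Z)^× is cyclic (|G| = 18); a cyclic group of order m has exactly φ(d) elements of each order d | m, and none otherwise.
Here 18 is not a multiple of 16, so there are no elements of order 16.

0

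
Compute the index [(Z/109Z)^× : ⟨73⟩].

4

By Lagrange's theorem, ord_109(73) divides φ(109) = 109 − 1 = 108 = 2^2 · 3^3.
Divisors of 108: 1, 2, 3, 4, 6, 9, 12, 18, 27, 36, 54, 108.
Test each divisor d:
73^1 ≡ 73 (mod 109)
73^2 ≡ 97 (mod 109)
73^3 ≡ 105 (mod 109)
73^4 ≡ 35 (mod 109)
73^6 ≡ 16 (mod 109)
73^9 ≡ 45 (mod 109)
73^12 ≡ 38 (mod 109)
73^18 ≡ 63 (mod 109)
73^27 ≡ 1 (mod 109) ✓
The order of 73 is 27, so the subgroup it generates has 27 elements.
Index = |(Z/109Z)^×| / |⟨73⟩| = 108 / 27 = 4.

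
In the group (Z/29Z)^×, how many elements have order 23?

0

φ(29) = 29 − 1 = 28 = 2^2 · 7.
In a cyclic group of order 28, there are φ(d) elements of order d for each divisor d of 28, and zero for non-divisors.
23 does not divide 28, so no element of (Z/29Z)^× has order 23.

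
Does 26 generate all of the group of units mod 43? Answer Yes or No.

Yes

φ(43) = 43 − 1 = 42 = 2 · 3 · 7.
An element g generates (Z/43Z)^× iff g^(42/q) ≢ 1 (mod 43) for each prime q ∈ {2, 3, 7}.
26^21 ≡ 42 (mod 43)  [q = 2: ≢ 1 ✓]
26^14 ≡ 6 (mod 43)  [q = 3: ≢ 1 ✓]
26^6 ≡ 35 (mod 43)  [q = 7: ≢ 1 ✓]
Every test exponent gives a nontrivial residue, hence 26 generates the full group.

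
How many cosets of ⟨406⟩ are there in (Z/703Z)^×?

By Lagrange's theorem, ord_703(406) divides φ(703) = φ(19·37) = (19−1)·(37−1) = 18·36 = 648 = 2^3 · 3^4.
Divisors of 648: 1, 2, 3, 4, 6, 8, 9, 12, 18, 24, 27, 36, 54, 72, 81, 108, 162, 216, 324, 648.
Check 406^d mod 703 for each divisor in increasing order:
406^1 ≡ 406 (mod 703)
406^2 ≡ 334 (mod 703)
406^3 ≡ 628 (mod 703)
406^4 ≡ 482 (mod 703)
406^6 ≡ 1 (mod 703) ✓
Thus |⟨406⟩| = ord(406) = 6.
Index = |(Z/703Z)^×| / |⟨406⟩| = 648 / 6 = 108.

108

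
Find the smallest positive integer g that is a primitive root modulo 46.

φ(46) = φ(2)·φ(23) = 1·22 = 22 = 2 · 11.
g is a primitive root iff g^(22/q) ≢ 1 (mod 46) for each prime q ∈ {2, 11}.
g = 2: gcd(2, 46) = 2 > 1, not a unit — skip.
g = 3: 3^11 ≡ 1 — hits 1, so not a primitive root.
g = 4: gcd(4, 46) = 2 > 1, not a unit — skip.
g = 5: 5^11 ≡ 45; 5^2 ≡ 25 — none is 1, so 5 is a primitive root.
So 5 is the smallest generator of (Z/46Z)^×.

5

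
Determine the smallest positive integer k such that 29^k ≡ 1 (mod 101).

By Lagrange's theorem, ord_101(29) divides φ(101) = 101 − 1 = 100 = 2^2 · 5^2.
Divisors of 100: 1, 2, 4, 5, 10, 20, 25, 50, 100.
Check 29^d mod 101 for each divisor in increasing order:
29^1 ≡ 29
29^2 ≡ 33
29^4 ≡ 79
29^5 ≡ 69
29^10 ≡ 14
29^20 ≡ 95
29^25 ≡ 91
29^50 ≡ 100
29^100 ≡ 1
Hence ord(29) = 100.

100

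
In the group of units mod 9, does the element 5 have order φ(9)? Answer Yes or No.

Yes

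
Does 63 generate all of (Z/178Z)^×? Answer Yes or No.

φ(178) = φ(2)·φ(89) = 1·88 = 88 = 2^3 · 11.
63 is a primitive root mod 178 iff 63^(φ(178)/q) ≢ 1 for every prime q | φ(178), i.e. q ∈ {2, 11}.
63^44 ≡ 177 (mod 178)  [q = 2: ≢ 1 ✓]
63^8 ≡ 97 (mod 178)  [q = 11: ≢ 1 ✓]
None equal 1, so ord_178(63) = 88: 63 is a primitive root.

Yes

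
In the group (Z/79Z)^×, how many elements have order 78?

φ(79) = 79 − 1 = 78 = 2 · 3 · 13.
(Z/79Z)^× is cyclic (|G| = 78); a cyclic group of order m has exactly φ(d) elements of each order d | m, and none otherwise.
78 = 2 · 3 · 13 divides 78, and φ(78) = 24.

24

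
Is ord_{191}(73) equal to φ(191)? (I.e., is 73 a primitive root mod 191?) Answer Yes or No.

Yes

φ(191) = 191 − 1 = 190 = 2 · 5 · 19.
73 is a primitive root mod 191 iff 73^(φ(191)/q) ≢ 1 for every prime q | φ(191), i.e. q ∈ {2, 5, 19}.
73^95 ≡ 190 (mod 191)  [q = 2: ≢ 1 ✓]
73^38 ≡ 109 (mod 191)  [q = 5: ≢ 1 ✓]
73^10 ≡ 25 (mod 191)  [q = 19: ≢ 1 ✓]
None equal 1, so ord_191(73) = 190: 73 is a primitive root.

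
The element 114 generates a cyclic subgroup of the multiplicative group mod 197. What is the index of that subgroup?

28

The order of 114 must divide φ(197) = 197 − 1 = 196 = 2^2 · 7^2.
Divisors of 196: 1, 2, 4, 7, 14, 28, 49, 98, 196.
Check 114^d mod 197 for each divisor in increasing order:
114^1 ≡ 114
114^2 ≡ 191
114^4 ≡ 36
114^7 ≡ 1
The order of 114 is 7, so the subgroup it generates has 7 elements.
The index is φ(197) / ord(114) = 196 / 7 = 28.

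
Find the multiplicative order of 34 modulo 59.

58

Since 34 ∈ (Z/59Z)^×, its order divides φ(59) = 59 − 1 = 58 = 2 · 29.
Divisors of 58: 1, 2, 29, 58.
Test each divisor d:
34^1 ≡ 34 (mod 59)
34^2 ≡ 35 (mod 59)
34^29 ≡ 58 (mod 59)
34^58 ≡ 1 (mod 59) ✓
So ord_59(34) = 58.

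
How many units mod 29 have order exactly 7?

φ(29) = 29 − 1 = 28 = 2^2 · 7.
(Z/29Z)^× is cyclic (|G| = 28); a cyclic group of order m has exactly φ(d) elements of each order d | m, and none otherwise.
7 | 28, and φ(7) = 7 − 1 = 6.

6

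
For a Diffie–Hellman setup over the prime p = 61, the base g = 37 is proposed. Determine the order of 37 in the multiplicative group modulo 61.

The order of 37 must divide φ(61) = 61 − 1 = 60 = 2^2 · 3 · 5.
Divisors of 60: 1, 2, 3, 4, 5, 6, 10, 12, 15, 20, 30, 60.
Check 37^d mod 61 for each divisor in increasing order:
37^1 ≡ 37
37^2 ≡ 27
37^3 ≡ 23
37^4 ≡ 58
37^5 ≡ 11
37^6 ≡ 41
37^10 ≡ 60
37^12 ≡ 34
37^15 ≡ 50
37^20 ≡ 1
So ord_61(37) = 20.

20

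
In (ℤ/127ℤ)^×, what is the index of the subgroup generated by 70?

2

ord(70) | φ(127) = 127 − 1 = 126 = 2 · 3^2 · 7.
Divisors of 126: 1, 2, 3, 6, 7, 9, 14, 18, 21, 42, 63, 126.
Test each divisor d:
70^1 ≡ 70 (mod 127)
70^2 ≡ 74 (mod 127)
70^3 ≡ 100 (mod 127)
70^6 ≡ 94 (mod 127)
70^7 ≡ 103 (mod 127)
70^9 ≡ 2 (mod 127)
70^14 ≡ 68 (mod 127)
70^18 ≡ 4 (mod 127)
70^21 ≡ 19 (mod 127)
70^42 ≡ 107 (mod 127)
70^63 ≡ 1 (mod 127) ✓
The order of 70 is 63, so the subgroup it generates has 63 elements.
Index = |(Z/127Z)^×| / |⟨70⟩| = 126 / 63 = 2.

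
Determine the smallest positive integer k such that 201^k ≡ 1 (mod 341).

10

ord(201) | φ(341) = φ(11·31) = (11−1)·(31−1) = 10·30 = 300 = 2^2 · 3 · 5^2.
Divisors of 300: 1, 2, 3, 4, 5, 6, 10, 12, 15, 20, 25, 30, 50, 60, 75, 100, 150, 300.
Evaluate successive powers at the divisors of 300:
201^1 ≡ 201 (mod 341)
201^2 ≡ 163 (mod 341)
201^3 ≡ 27 (mod 341)
201^4 ≡ 312 (mod 341)
201^5 ≡ 309 (mod 341)
201^6 ≡ 47 (mod 341)
201^10 ≡ 1 (mod 341) ✓
The smallest such exponent is 10, so the order of 201 is 10.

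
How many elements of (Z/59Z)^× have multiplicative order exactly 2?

φ(59) = 59 − 1 = 58 = 2 · 29.
In a cyclic group of order 58, there are φ(d) elements of order d for each divisor d of 58, and zero for non-divisors.
2 | 58, and φ(2) = 2 − 1 = 1.

1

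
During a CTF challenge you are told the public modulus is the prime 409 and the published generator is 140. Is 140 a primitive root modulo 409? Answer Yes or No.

φ(409) = 409 − 1 = 408 = 2^3 · 3 · 17.
An element g generates (Z/409Z)^× iff g^(408/q) ≢ 1 (mod 409) for each prime q ∈ {2, 3, 17}.
140^204 ≡ 408 (mod 409)  [q = 2: ≢ 1 ✓]
140^136 ≡ 355 (mod 409)  [q = 3: ≢ 1 ✓]
140^24 ≡ 5 (mod 409)  [q = 17: ≢ 1 ✓]
Every test exponent gives a nontrivial residue, hence 140 generates the full group.

Yes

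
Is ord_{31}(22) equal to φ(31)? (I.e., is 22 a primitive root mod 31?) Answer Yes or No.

Yes

φ(31) = 31 − 1 = 30 = 2 · 3 · 5.
22 is a primitive root mod 31 iff 22^(φ(31)/q) ≢ 1 for every prime q | φ(31), i.e. q ∈ {2, 3, 5}.
22^15 ≡ 30 (mod 31)  [q = 2: ≢ 1 ✓]
22^10 ≡ 5 (mod 31)  [q = 3: ≢ 1 ✓]
22^6 ≡ 8 (mod 31)  [q = 5: ≢ 1 ✓]
Every test exponent gives a nontrivial residue, hence 22 generates the full group.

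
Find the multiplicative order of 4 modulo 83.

41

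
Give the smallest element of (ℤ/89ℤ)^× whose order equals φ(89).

3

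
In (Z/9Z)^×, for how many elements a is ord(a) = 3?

2

φ(9) = φ(3^2) = 3·(3−1) = 6 = 2 · 3.
Since (Z/9Z)^× is cyclic of order 6, the number of elements of order d is φ(d) when d | 6 and 0 otherwise.
3 | 6, and φ(3) = 3 − 1 = 2.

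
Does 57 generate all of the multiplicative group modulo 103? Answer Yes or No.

No

φ(103) = 103 − 1 = 102 = 2 · 3 · 17.
An element g generates (Z/103Z)^× iff g^(102/q) ≢ 1 (mod 103) for each prime q ∈ {2, 3, 17}.
57^51 ≡ 102 (mod 103)  [q = 2: ≢ 1 ✓]
57^34 ≡ 46 (mod 103)  [q = 3: ≢ 1 ✓]
57^6 ≡ 1 (mod 103)  [q = 17: ≡ 1 ✗]
Since 57^6 ≡ 1, the order of 57 divides 6 < 102, so 57 is not a primitive root.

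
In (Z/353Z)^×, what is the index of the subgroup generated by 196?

The order of 196 must divide φ(353) = 353 − 1 = 352 = 2^5 · 11.
Divisors of 352: 1, 2, 4, 8, 11, 16, 22, 32, 44, 88, 176, 352.
Compute 196^d (mod 353) for the divisors d until we hit 1:
196^1 ≡ 196
196^2 ≡ 292
196^4 ≡ 191
196^8 ≡ 122
196^11 ≡ 317
196^16 ≡ 58
196^22 ≡ 237
196^32 ≡ 187
196^44 ≡ 42
196^88 ≡ 352
196^176 ≡ 1
The order of 196 is 176, so the subgroup it generates has 176 elements.
The index is φ(353) / ord(196) = 352 / 176 = 2.

2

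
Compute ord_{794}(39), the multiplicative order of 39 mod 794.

Since 39 ∈ (Z/794Z)^×, its order divides φ(794) = φ(2)·φ(397) = 1·396 = 396 = 2^2 · 3^2 · 11.
Divisors of 396: 1, 2, 3, 4, 6, 9, 11, 12, 18, 22, 33, 36, 44, 66, 99, 132, 198, 396.
Test each divisor d:
39^1 ≡ 39
39^2 ≡ 727
39^3 ≡ 563
39^4 ≡ 519
39^6 ≡ 163
39^9 ≡ 459
39^11 ≡ 213
39^12 ≡ 367
39^18 ≡ 271
39^22 ≡ 111
39^33 ≡ 617
39^36 ≡ 393
39^44 ≡ 411
39^66 ≡ 363
39^99 ≡ 63
39^132 ≡ 759
39^198 ≡ 793
39^396 ≡ 1
Hence ord(39) = 396.

396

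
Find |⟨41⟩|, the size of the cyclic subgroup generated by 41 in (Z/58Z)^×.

The order of 41 must divide φ(58) = φ(2)·φ(29) = 1·28 = 28 = 2^2 · 7.
Divisors of 28: 1, 2, 4, 7, 14, 28.
Test each divisor d:
41^1 ≡ 41 (mod 58)
41^2 ≡ 57 (mod 58)
41^4 ≡ 1 (mod 58) ✓
Therefore the multiplicative order of 41 modulo 58 is 4.

4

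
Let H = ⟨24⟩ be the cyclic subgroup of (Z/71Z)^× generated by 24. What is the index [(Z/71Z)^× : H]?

2

By Lagrange's theorem, ord_71(24) divides φ(71) = 71 − 1 = 70 = 2 · 5 · 7.
Divisors of 70: 1, 2, 5, 7, 10, 14, 35, 70.
Test each divisor d:
24^1 ≡ 24
24^2 ≡ 8
24^5 ≡ 45
24^7 ≡ 5
24^10 ≡ 37
24^14 ≡ 25
24^35 ≡ 1
The order of 24 is 35, so the subgroup it generates has 35 elements.
Index = |(Z/71Z)^×| / |⟨24⟩| = 70 / 35 = 2.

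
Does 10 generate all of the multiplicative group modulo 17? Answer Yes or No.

φ(17) = 17 − 1 = 16 = 2^4.
10 is a primitive root mod 17 iff 10^(φ(17)/q) ≢ 1 for every prime q | φ(17), i.e. q ∈ {2}.
10^8 ≡ 16 (mod 17)  [q = 2: ≢ 1 ✓]
None equal 1, so ord_17(10) = 16: 10 is a primitive root.

Yes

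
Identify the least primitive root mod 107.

2

φ(107) = 107 − 1 = 106 = 2 · 53.
g is a primitive root iff g^(106/q) ≢ 1 (mod 107) for each prime q ∈ {2, 53}.
g = 2: 2^53 ≡ 106; 2^2 ≡ 4 — none is 1, so 2 is a primitive root.
The smallest primitive root modulo 107 is 2.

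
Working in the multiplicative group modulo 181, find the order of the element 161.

45

By Lagrange's theorem, ord_181(161) divides φ(181) = 181 − 1 = 180 = 2^2 · 3^2 · 5.
Divisors of 180: 1, 2, 3, 4, 5, 6, 9, 10, 12, 15, 18, 20, 30, 36, 45, 60, 90, 180.
Check 161^d mod 181 for each divisor in increasing order:
161^1 ≡ 161 (mod 181)
161^2 ≡ 38 (mod 181)
161^3 ≡ 145 (mod 181)
161^4 ≡ 177 (mod 181)
161^5 ≡ 80 (mod 181)
161^6 ≡ 29 (mod 181)
161^9 ≡ 42 (mod 181)
161^10 ≡ 65 (mod 181)
161^12 ≡ 117 (mod 181)
161^15 ≡ 132 (mod 181)
161^18 ≡ 135 (mod 181)
161^20 ≡ 62 (mod 181)
161^30 ≡ 48 (mod 181)
161^36 ≡ 125 (mod 181)
161^45 ≡ 1 (mod 181) ✓
The smallest such exponent is 45, so the order of 161 is 45.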